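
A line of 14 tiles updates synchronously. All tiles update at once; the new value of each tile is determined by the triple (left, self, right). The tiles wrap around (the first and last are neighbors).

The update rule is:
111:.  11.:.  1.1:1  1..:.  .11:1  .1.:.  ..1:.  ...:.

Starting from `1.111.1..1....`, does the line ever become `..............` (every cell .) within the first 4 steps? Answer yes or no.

.11..1........
.1............
..............
all cells are . at step 3

yes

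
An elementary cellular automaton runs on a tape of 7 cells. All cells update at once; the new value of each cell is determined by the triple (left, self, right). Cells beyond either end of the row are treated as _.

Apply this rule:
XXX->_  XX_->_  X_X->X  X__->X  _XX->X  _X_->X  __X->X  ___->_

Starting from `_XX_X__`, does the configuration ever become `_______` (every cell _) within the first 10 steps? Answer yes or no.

no

XX_XXX_
X_XX__X
XXX_XXX
X__XX__
XXXX_X_
X___XXX
XX_XX__
X_XX_X_
XXX_XXX  (repeats step 3; period 6)
step 10: X__XX__
step 10 is X__XX__, still not uniform _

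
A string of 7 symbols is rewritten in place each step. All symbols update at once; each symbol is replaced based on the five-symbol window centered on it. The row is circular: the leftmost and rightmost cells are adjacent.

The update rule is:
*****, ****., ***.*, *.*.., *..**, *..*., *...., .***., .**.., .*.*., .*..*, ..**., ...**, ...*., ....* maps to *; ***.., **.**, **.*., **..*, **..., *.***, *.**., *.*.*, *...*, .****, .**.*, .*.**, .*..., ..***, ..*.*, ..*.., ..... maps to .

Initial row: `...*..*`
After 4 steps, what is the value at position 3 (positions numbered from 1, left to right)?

step 1: ..*.**.
step 2: .*...*.
step 3: *...*.*
step 4: *..*...
position 3 holds .

.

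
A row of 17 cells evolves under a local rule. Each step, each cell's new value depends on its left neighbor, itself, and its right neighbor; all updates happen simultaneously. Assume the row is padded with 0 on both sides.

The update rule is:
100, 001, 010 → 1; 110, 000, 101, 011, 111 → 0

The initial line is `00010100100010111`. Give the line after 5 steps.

00111000001110111

step 1: 00110111110110000
step 2: 01000000000001000
step 3: 11100000000011100
step 4: 00010000000100010
step 5: 00111000001110111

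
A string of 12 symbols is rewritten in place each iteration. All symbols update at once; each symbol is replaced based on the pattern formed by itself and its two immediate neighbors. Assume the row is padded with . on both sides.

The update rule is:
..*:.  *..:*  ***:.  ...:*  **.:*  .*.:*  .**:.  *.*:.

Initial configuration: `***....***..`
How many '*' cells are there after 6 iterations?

6

..****...***
*....***...*
****...***.*
...***...*.*
**...***.*.*
.***...*.*.*
count of *: 6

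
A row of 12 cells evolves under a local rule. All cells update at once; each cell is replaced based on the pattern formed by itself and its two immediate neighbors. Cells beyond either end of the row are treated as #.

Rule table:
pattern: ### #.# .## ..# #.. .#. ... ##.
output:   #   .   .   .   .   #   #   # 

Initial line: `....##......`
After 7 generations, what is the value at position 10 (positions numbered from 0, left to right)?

#

.##..#.####.
..#..#..###.
..#..#...##.
..#..#.#..#.
..#..#.#..#.  (fixed point — unchanged through generation 7)
position 10 holds #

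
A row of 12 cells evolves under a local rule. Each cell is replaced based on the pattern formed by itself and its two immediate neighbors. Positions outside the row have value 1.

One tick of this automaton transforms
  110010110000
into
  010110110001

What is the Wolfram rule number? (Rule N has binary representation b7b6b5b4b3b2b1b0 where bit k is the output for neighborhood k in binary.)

78

position 0: 111 → 0  (bit 7 = 0)
position 1: 110 → 1  (bit 6 = 1)
position 5: 101 → 0  (bit 5 = 0)
position 2: 100 → 0  (bit 4 = 0)
position 6: 011 → 1  (bit 3 = 1)
position 4: 010 → 1  (bit 2 = 1)
position 3: 001 → 1  (bit 1 = 1)
position 9: 000 → 0  (bit 0 = 0)
bits b7..b0 = 01001110 = 78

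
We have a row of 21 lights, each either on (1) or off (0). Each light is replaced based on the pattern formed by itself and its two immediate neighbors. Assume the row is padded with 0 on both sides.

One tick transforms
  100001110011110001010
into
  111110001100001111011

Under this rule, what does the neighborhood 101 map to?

At position 18 the neighborhood is 101; the next row has 0 there.

0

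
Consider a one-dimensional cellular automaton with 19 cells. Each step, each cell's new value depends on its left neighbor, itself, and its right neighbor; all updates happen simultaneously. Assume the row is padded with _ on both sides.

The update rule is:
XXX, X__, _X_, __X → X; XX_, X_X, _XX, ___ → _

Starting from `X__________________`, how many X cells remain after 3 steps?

3

step 1: XX_________________
step 2: __X________________
step 3: _XXX_______________
count of X: 3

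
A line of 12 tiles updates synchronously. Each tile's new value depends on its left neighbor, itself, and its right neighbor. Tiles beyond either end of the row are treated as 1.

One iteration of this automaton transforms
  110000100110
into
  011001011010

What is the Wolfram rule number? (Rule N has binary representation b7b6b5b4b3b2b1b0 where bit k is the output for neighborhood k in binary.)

position 0: 111 → 0  (bit 7 = 0)
position 1: 110 → 1  (bit 6 = 1)
position 11: 101 → 0  (bit 5 = 0)
position 2: 100 → 1  (bit 4 = 1)
position 9: 011 → 0  (bit 3 = 0)
position 6: 010 → 0  (bit 2 = 0)
position 5: 001 → 1  (bit 1 = 1)
position 3: 000 → 0  (bit 0 = 0)
bits b7..b0 = 01010010 = 82

82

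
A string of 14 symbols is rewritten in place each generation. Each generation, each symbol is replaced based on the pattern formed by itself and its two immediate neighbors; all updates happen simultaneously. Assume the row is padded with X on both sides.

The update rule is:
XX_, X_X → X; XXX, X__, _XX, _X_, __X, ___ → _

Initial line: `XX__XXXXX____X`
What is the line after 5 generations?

_X______X_____
X_____________
X_____________  (fixed point — unchanged through generation 5)

X_____________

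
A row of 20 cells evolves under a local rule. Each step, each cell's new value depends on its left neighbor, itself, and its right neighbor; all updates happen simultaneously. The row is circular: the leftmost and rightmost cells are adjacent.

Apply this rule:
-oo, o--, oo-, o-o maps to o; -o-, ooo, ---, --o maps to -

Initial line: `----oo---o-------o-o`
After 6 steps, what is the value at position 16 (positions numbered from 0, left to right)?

o---ooo---o-------o-
-o--o-oo---o-------o
o-o--oooo---o-------
-o-o-o--oo---o------
--o-o-o-ooo---o-----
---o-o-oo-oo---o----
position 16 holds -

-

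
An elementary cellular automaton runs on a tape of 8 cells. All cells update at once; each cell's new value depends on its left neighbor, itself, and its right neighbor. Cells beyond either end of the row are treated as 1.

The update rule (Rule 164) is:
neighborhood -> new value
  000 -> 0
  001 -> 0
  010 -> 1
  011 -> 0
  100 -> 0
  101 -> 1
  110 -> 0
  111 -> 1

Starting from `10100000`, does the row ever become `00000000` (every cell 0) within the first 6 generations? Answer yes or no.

generation 1: 01100000
generation 2: 10000000
generation 3: 00000000
all cells are 0 at generation 3

yes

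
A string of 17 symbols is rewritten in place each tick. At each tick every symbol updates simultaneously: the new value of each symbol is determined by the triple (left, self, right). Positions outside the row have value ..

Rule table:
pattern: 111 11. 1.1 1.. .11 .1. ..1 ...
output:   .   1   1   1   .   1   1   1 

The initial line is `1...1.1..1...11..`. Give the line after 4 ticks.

...........11...1

1111111111111.111
............11..1
111111111111.1111
...........11...1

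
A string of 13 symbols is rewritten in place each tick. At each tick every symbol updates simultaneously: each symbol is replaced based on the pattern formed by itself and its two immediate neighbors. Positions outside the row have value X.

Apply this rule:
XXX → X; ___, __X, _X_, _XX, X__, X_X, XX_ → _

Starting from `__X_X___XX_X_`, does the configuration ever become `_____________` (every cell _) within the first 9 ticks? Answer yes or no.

yes

tick 1: _____________
all cells are _ at tick 1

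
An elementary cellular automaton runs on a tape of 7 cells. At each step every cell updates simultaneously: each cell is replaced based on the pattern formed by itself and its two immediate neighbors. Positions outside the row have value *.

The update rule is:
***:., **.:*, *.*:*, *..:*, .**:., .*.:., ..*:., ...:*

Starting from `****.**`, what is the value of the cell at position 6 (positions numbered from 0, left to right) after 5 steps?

.

step 1: ...**..
step 2: **..**.
step 3: .**..**
step 4: *.**...
step 5: **.***.
position 6 holds .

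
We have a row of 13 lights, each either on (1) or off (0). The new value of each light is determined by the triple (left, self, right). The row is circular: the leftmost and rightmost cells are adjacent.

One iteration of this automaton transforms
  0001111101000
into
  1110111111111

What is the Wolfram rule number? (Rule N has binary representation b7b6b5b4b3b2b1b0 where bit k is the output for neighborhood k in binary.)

position 4: 111 → 1  (bit 7 = 1)
position 7: 110 → 1  (bit 6 = 1)
position 8: 101 → 1  (bit 5 = 1)
position 10: 100 → 1  (bit 4 = 1)
position 3: 011 → 0  (bit 3 = 0)
position 9: 010 → 1  (bit 2 = 1)
position 2: 001 → 1  (bit 1 = 1)
position 0: 000 → 1  (bit 0 = 1)
bits b7..b0 = 11110111 = 247

247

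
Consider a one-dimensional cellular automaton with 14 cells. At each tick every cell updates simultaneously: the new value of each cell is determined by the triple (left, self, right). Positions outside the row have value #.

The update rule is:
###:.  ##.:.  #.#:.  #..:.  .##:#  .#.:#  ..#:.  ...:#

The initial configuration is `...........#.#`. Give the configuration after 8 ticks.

.#.#.#.#...#.#

.#########.#.#
.#.........#.#
.#.#######.#.#
.#.#.......#.#
.#.#.#####.#.#
.#.#.#.....#.#
.#.#.#.###.#.#
.#.#.#.#...#.#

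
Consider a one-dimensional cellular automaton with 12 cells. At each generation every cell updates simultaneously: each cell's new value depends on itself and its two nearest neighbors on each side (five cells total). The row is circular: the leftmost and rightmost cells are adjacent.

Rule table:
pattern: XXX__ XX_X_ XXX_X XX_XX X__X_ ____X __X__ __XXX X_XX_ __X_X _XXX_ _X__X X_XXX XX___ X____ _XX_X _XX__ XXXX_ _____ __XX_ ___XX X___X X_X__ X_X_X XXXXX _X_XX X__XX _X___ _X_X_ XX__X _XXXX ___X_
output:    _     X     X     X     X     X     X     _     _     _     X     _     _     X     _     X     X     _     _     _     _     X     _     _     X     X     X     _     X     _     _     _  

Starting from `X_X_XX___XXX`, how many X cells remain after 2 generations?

XX_X_XXX____
_XX_X_X_X_X_
count of X: 6

6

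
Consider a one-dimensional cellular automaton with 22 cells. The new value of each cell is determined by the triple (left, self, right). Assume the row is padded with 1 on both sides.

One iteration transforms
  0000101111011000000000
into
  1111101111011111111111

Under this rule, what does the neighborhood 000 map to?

1

At position 1 the neighborhood is 000; the next row has 1 there.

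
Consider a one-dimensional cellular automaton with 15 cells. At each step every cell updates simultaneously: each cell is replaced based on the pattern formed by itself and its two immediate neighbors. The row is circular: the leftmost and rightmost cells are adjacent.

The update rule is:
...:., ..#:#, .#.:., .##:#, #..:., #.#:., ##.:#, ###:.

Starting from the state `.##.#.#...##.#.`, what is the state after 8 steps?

..##.#..##.#...

###......###...
#.#.....##.#..#
#......###...##
#.....##.#..##.
.....###...###.
....##.#..##.#.
...###...###...
..##.#..##.#...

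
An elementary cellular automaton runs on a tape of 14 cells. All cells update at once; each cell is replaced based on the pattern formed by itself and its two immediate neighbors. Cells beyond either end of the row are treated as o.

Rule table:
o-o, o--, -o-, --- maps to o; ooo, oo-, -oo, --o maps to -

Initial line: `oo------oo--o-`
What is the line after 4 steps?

o-----oo-oo-oo

--ooooo---o-oo
o------oo-oo--
-ooooo---o--o-
o-----oo-oo-oo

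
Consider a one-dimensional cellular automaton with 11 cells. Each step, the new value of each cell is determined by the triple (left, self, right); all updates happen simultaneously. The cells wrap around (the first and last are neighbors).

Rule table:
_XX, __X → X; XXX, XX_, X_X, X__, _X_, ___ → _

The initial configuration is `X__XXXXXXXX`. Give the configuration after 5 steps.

step 1: __XX_______
step 2: _XX________
step 3: XX_________
step 4: X_________X
step 5: _________XX

_________XX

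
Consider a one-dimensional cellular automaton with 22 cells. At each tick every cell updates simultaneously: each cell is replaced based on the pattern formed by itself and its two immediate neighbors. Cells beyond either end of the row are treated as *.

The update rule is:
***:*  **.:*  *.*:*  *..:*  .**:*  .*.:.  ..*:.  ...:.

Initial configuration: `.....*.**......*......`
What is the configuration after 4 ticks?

tick 1: *.....****......*.....
tick 2: **....*****......*....
tick 3: ***...******......*...
tick 4: ****..*******......*..

****..*******......*..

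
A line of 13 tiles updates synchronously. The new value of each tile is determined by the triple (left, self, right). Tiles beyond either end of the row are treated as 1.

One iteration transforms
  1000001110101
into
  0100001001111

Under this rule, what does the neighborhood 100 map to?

At position 1 the neighborhood is 100; the next row has 1 there.

1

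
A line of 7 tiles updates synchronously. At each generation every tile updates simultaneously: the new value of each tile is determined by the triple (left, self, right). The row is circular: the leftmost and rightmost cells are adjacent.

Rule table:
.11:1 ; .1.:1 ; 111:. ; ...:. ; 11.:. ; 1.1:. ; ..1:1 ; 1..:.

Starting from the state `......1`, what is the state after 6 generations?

.....11
....11.
...11..
..11...
.11....
11.....

11.....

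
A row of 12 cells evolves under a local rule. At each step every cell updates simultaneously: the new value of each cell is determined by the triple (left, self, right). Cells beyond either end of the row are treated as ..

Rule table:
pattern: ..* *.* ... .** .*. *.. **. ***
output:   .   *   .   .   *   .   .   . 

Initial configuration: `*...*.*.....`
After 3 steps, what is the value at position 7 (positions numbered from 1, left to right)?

step 1: *...***.....
step 2: *...........
step 3: *...........
position 7 holds .

.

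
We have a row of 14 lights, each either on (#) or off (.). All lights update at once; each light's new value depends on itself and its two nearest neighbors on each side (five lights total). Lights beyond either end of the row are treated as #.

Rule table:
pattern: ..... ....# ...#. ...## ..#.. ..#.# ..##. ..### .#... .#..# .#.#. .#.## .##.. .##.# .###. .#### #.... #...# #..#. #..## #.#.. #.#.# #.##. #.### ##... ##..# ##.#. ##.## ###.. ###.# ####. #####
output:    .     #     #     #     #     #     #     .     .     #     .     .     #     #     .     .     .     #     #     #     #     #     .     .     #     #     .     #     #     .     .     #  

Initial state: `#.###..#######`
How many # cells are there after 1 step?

9

step 1: .#..###..#####
count of #: 9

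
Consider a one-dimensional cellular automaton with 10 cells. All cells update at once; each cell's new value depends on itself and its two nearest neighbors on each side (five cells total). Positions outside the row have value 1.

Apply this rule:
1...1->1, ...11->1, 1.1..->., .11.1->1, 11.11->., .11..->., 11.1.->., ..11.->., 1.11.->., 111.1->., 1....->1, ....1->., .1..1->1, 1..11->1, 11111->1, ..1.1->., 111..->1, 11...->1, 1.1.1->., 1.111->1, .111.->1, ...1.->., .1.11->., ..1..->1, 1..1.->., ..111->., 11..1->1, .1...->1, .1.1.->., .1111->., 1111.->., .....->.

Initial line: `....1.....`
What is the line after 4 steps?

...1.111.1

step 1: 11..111..1
step 2: .111.1111.
step 3: .11..1....
step 4: ...1.111.1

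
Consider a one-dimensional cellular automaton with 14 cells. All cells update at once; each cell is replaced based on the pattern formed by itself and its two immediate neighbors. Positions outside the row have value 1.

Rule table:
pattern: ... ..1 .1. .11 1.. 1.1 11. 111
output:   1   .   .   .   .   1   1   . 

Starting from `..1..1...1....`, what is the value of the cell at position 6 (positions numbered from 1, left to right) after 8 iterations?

.......1...11.
.11111...1..11
1....1.1......
1.11..1..1111.
11.1........11
.11..111111...
1.1.......1.1.
11..11111..1.1
position 6 holds 1

1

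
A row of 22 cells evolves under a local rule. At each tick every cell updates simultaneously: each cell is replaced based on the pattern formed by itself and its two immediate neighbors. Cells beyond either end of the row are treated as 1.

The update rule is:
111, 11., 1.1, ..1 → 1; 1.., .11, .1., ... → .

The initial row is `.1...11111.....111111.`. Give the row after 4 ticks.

11.1.1.1.1.1.1.1.1.111

tick 1: 1...1.1111....1.111111
tick 2: 1..1.1.111...1.1.11111
tick 3: 1.1.1.1.11..1.1.1.1111
tick 4: 11.1.1.1.1.1.1.1.1.111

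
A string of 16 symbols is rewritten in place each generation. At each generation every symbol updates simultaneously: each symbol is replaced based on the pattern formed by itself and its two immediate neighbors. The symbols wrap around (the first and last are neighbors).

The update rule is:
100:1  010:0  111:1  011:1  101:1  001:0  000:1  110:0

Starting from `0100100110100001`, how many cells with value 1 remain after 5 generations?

8

1010010101011100
0101001010111010
0010100101110101
1001010011101010
0100101011010101
count of 1: 8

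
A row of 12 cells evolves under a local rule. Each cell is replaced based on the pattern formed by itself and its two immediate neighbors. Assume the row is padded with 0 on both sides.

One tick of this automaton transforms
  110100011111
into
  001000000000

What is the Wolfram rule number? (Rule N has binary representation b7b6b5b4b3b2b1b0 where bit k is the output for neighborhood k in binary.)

32

position 8: 111 → 0  (bit 7 = 0)
position 1: 110 → 0  (bit 6 = 0)
position 2: 101 → 1  (bit 5 = 1)
position 4: 100 → 0  (bit 4 = 0)
position 0: 011 → 0  (bit 3 = 0)
position 3: 010 → 0  (bit 2 = 0)
position 6: 001 → 0  (bit 1 = 0)
position 5: 000 → 0  (bit 0 = 0)
bits b7..b0 = 00100000 = 32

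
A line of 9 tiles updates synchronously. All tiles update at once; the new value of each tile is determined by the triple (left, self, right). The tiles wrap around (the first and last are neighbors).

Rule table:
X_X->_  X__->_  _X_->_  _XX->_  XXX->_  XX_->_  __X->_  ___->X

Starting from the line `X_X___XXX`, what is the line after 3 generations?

____X____

____X____
XXX___XXX
____X____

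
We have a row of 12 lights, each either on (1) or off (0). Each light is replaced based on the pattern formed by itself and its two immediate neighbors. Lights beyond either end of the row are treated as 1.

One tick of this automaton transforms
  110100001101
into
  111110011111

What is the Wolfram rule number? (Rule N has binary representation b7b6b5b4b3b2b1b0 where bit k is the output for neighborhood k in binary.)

position 0: 111 → 1  (bit 7 = 1)
position 1: 110 → 1  (bit 6 = 1)
position 2: 101 → 1  (bit 5 = 1)
position 4: 100 → 1  (bit 4 = 1)
position 8: 011 → 1  (bit 3 = 1)
position 3: 010 → 1  (bit 2 = 1)
position 7: 001 → 1  (bit 1 = 1)
position 5: 000 → 0  (bit 0 = 0)
bits b7..b0 = 11111110 = 254

254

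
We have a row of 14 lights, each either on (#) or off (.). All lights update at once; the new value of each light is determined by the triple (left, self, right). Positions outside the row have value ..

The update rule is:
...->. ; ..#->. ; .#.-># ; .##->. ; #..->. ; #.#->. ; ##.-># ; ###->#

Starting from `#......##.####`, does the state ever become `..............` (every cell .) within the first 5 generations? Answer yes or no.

no

generation 1: #.......#..###
generation 2: #.......#...##
generation 3: #.......#....#
generation 4: #.......#....#  (fixed point — unchanged through generation 5)
generation 5 is #.......#....#, still not uniform .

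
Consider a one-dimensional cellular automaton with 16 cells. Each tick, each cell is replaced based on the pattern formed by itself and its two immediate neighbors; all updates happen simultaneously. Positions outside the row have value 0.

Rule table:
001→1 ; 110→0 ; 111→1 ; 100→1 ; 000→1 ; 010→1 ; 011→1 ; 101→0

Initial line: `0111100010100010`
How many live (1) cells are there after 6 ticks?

1111011110111111
1110011100111110
1101111011111101
1001110011111001
1111101111110111
1111001111100110
count of 1: 11

11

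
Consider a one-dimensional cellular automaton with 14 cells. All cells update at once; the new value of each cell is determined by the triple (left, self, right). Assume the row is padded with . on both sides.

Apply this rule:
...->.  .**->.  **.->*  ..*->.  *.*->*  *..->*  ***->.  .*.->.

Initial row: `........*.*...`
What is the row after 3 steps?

.........*.*..
..........*.*.
...........*.*

...........*.*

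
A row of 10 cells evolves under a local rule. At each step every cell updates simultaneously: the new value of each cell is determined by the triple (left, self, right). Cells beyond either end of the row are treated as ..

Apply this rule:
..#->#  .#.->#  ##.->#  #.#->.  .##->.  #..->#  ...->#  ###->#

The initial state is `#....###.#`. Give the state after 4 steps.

#..#####.#

#####.##.#
.####..#.#
#.######.#
#..#####.#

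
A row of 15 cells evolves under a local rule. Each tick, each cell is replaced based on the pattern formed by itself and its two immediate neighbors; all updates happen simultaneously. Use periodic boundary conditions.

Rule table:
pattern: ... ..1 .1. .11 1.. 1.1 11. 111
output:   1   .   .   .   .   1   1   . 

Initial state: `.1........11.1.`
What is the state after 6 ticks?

1.1............

...111111..11..
11......1...1.1
.1.1111...1..1.
..1...1.1......
1...1..1..11111
1.1............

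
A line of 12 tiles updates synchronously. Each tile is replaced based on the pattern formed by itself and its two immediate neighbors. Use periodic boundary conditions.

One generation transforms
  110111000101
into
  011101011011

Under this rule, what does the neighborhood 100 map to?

At position 6 the neighborhood is 100; the next row has 0 there.

0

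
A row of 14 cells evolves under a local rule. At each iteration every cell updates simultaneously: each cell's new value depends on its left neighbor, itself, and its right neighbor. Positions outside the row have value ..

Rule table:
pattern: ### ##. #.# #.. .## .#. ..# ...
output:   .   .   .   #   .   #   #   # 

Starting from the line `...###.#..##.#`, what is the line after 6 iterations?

###....###...#
...####...####
###....###....
...####...####  (repeats iteration 2; period 2)
iteration 6: ...####...####

...####...####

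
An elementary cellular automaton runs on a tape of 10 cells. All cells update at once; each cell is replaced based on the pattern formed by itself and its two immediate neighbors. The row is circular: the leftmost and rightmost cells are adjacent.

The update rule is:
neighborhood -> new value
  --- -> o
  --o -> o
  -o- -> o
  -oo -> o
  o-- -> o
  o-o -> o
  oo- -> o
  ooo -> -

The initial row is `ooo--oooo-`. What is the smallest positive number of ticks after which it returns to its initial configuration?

tick 1: o-oooo--oo
tick 2: ooo--oooo-

2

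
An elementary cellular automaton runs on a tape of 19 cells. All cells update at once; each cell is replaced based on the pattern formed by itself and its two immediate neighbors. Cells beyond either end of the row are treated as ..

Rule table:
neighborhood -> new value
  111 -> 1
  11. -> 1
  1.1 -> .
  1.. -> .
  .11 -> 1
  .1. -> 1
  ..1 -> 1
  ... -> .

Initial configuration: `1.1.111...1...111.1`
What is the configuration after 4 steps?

1.1.111..11..1111.1
1.1.111.111.11111.1
1.1.111.111.11111.1  (fixed point — unchanged through step 4)

1.1.111.111.11111.1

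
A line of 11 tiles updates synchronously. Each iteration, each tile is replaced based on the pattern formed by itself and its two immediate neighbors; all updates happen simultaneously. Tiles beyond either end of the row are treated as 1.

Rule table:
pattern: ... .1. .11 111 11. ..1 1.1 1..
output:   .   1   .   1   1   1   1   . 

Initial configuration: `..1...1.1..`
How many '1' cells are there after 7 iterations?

.11..1111.1
1.1.1.1111.
111111.1111
1111111.111
11111111.11
111111111.1
1111111111.
count of 1: 10

10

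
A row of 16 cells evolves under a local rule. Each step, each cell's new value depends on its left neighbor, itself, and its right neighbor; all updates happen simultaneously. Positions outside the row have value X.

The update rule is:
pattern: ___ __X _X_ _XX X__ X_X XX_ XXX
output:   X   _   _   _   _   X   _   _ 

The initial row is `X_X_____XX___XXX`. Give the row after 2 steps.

X_______XX___XX_

step 1: _X__XXX____X____
step 2: X_______XX___XX_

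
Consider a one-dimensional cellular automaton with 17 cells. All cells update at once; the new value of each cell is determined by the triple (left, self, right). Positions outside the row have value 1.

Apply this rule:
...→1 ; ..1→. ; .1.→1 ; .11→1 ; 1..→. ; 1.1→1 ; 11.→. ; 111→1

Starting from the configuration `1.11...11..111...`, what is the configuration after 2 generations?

11...111.1.1...11

.11..1.1...11..1.
11...111.1.1...11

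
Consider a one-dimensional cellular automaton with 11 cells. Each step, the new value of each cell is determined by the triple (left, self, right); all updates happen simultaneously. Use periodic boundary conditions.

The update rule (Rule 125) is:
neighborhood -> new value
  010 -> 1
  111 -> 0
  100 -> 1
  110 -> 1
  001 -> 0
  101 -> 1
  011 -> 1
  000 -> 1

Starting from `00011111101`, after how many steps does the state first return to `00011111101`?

11010000111
01111110100
01000011111
11111010001
00001111101
11101000111
00111110100
10100011111
11111010000
10001111110
11101000011
00111111010
10100001111
11111101000
10000111110
11110100011
00011111010
11010001111
01111101000
01000111111
11110100001
00011111101

22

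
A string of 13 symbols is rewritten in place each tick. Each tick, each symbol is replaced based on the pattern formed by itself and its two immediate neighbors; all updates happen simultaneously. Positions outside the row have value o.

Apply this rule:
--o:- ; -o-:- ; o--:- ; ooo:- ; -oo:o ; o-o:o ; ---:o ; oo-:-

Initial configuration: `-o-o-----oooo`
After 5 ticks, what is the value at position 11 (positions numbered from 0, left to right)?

o-o--ooo-o---
-o---o--o--o-
o--o--------o
-----oooooo-o
-ooo-o-----oo
position 11 holds o

o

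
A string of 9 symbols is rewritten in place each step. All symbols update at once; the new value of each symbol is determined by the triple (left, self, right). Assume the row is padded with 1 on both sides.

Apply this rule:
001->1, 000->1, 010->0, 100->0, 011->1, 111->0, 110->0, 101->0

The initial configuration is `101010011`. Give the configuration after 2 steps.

000000110
011111100

011111100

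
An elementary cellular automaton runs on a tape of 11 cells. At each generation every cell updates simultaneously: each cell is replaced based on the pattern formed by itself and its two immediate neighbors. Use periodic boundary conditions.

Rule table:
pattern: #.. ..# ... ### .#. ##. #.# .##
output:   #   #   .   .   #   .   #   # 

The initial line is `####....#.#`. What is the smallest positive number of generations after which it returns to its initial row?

....#..####
#..#####...
####....#.#

3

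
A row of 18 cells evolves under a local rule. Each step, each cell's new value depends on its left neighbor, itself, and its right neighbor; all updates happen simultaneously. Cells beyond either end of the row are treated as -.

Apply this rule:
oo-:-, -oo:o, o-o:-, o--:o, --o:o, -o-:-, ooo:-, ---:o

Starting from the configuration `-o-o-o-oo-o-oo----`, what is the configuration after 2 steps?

o------o----o-oooo
-oooooo-oooo--o---

-oooooo-oooo--o---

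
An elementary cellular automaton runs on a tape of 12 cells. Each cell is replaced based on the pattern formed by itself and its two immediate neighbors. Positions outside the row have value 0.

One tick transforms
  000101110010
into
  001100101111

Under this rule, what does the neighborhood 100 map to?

At position 8 the neighborhood is 100; the next row has 1 there.

1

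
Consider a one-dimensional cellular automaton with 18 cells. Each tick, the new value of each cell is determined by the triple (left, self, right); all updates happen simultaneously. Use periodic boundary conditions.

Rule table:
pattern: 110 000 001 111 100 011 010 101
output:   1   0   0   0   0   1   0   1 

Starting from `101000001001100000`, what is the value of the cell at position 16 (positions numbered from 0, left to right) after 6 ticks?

010000000001100000
000000000001100000
000000000001100000  (fixed point — unchanged through tick 6)
position 16 holds 0

0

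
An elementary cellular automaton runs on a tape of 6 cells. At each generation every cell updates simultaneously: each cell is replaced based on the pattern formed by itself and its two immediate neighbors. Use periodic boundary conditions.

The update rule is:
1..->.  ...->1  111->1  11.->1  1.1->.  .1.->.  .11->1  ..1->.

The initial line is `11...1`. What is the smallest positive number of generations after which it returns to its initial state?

generation 1: 11.1.1
generation 2: 11...1

2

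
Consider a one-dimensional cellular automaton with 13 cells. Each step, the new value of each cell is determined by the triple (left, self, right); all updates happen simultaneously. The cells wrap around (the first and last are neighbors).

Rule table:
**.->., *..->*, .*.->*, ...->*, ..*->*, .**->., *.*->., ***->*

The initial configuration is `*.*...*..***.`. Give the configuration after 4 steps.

.....*.......

step 1: *.*******.*..
step 2: *..*****..***
step 3: .**.***.**.**
step 4: .....*.......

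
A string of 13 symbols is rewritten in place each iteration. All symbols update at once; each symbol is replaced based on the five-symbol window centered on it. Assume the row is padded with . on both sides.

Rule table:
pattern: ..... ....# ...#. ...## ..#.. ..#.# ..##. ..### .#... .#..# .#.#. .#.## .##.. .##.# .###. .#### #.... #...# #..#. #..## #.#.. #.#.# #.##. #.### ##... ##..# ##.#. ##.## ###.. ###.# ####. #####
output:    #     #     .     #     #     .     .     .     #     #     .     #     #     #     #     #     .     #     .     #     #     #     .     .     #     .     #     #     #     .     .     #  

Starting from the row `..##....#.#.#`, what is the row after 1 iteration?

##.##.#...#.#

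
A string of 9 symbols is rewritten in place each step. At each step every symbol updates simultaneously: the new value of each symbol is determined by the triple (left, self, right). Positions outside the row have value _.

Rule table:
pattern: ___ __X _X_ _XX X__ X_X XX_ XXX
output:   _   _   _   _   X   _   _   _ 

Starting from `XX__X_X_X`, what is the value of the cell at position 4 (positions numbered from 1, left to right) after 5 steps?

_

step 1: __X______
step 2: ___X_____
step 3: ____X____
step 4: _____X___
step 5: ______X__
position 4 holds _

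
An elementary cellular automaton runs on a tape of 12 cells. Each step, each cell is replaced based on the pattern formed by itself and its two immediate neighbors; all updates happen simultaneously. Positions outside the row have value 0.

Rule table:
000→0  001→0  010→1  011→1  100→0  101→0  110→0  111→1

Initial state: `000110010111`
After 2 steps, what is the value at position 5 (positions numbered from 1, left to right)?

0

step 1: 000100010110
step 2: 000100010100
position 5 holds 0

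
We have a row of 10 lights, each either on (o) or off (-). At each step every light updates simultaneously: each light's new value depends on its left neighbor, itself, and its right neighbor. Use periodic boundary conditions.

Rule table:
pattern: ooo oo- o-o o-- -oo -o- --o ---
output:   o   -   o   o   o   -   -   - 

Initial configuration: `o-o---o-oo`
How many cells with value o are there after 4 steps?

-o-o---ooo
o-o-o--oo-
-o-o-o-o-o
o-o-o-o-o-
count of o: 5

5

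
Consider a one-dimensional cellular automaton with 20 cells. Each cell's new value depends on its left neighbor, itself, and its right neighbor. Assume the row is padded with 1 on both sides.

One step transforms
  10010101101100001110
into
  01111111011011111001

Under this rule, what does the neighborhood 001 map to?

At position 2 the neighborhood is 001; the next row has 1 there.

1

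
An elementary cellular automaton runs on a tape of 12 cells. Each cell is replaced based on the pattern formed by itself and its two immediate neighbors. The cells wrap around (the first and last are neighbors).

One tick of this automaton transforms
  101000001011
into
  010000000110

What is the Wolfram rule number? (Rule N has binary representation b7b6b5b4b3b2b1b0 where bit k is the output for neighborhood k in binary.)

position 11: 111 → 0  (bit 7 = 0)
position 0: 110 → 0  (bit 6 = 0)
position 1: 101 → 1  (bit 5 = 1)
position 3: 100 → 0  (bit 4 = 0)
position 10: 011 → 1  (bit 3 = 1)
position 2: 010 → 0  (bit 2 = 0)
position 7: 001 → 0  (bit 1 = 0)
position 4: 000 → 0  (bit 0 = 0)
bits b7..b0 = 00101000 = 40

40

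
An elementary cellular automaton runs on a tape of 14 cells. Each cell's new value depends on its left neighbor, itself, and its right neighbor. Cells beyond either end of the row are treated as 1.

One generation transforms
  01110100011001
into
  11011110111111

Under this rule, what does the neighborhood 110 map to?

1

At position 3 the neighborhood is 110; the next row has 1 there.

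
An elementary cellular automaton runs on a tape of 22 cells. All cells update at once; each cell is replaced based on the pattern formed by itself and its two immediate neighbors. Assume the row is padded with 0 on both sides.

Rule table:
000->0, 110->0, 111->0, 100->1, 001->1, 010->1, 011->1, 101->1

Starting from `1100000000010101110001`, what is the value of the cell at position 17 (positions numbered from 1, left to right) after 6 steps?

1

1010000000111111001011
1111000001100000111110
1000100011010001100001
1101110110111011010011
1011001101100110111110
1110111011011101100001
position 17 holds 1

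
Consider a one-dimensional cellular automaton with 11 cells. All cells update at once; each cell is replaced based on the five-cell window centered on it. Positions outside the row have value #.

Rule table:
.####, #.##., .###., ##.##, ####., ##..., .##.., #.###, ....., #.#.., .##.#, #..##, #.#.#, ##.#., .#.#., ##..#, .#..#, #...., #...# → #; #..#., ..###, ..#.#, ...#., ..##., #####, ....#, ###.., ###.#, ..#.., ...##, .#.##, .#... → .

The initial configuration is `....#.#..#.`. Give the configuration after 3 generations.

generation 1: ##...###...
generation 2: #.##..#.##.
generation 3: .####...###

.####...###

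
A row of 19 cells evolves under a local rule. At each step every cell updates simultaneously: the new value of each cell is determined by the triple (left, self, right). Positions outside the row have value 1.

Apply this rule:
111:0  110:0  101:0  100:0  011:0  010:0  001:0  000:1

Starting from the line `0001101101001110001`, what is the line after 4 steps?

0001111111111110000

step 1: 0100000000000000100
step 2: 0001111111111110000
step 3: 0100000000000000110
step 4: 0001111111111110000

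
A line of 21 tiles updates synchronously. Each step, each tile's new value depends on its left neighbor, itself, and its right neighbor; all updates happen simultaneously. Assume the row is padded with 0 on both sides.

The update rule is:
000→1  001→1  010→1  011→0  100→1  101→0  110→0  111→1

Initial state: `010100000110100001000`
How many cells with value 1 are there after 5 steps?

14

110111111000111111111
000011110111011111110
111101100010001111101
011000011111110111001
100111101111100010111
count of 1: 14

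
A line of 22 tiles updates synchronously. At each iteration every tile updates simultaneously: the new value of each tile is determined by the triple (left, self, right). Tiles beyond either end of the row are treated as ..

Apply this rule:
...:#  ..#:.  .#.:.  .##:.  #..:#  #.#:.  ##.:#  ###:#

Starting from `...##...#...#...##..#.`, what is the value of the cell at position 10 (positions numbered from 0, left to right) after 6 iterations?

#

iteration 1: ##..###..##..##..##..#
iteration 2: .##..###..##..##..##..
iteration 3: ..##..###..##..##..###
iteration 4: #..##..###..##..##..##
iteration 5: .#..##..###..##..##..#
iteration 6: ..#..##..###..##..##..
position 10 holds #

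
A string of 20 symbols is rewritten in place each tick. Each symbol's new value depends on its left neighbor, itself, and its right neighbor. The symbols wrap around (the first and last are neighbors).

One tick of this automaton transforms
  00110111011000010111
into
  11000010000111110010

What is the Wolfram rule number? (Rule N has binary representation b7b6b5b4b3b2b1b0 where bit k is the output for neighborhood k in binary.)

position 6: 111 → 1  (bit 7 = 1)
position 3: 110 → 0  (bit 6 = 0)
position 4: 101 → 0  (bit 5 = 0)
position 0: 100 → 1  (bit 4 = 1)
position 2: 011 → 0  (bit 3 = 0)
position 15: 010 → 1  (bit 2 = 1)
position 1: 001 → 1  (bit 1 = 1)
position 12: 000 → 1  (bit 0 = 1)
bits b7..b0 = 10010111 = 151

151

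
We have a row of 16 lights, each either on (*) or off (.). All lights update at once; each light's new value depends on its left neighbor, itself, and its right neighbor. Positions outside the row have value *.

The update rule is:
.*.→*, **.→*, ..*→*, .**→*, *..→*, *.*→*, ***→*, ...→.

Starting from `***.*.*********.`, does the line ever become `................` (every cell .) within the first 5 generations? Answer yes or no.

****************
****************  (fixed point — unchanged through generation 5)
generation 5 is ****************, still not uniform .

no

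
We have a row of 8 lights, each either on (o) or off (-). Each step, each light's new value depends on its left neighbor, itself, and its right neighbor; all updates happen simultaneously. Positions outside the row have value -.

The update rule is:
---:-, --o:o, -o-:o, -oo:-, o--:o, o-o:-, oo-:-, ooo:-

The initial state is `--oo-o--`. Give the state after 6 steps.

-o---o--

-o---oo-
ooo-o--o
----oooo
---o----
--ooo---
-o---o--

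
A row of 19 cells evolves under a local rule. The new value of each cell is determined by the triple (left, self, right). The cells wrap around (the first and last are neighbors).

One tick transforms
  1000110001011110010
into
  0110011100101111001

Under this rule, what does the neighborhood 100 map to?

1

At position 1 the neighborhood is 100; the next row has 1 there.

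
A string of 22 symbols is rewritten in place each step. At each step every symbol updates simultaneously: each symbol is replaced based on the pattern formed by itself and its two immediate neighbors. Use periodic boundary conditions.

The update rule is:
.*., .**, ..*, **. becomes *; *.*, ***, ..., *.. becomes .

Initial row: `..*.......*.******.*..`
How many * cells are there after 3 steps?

11

.**......**.*....*.*..
***.....***.*...**.*..
*.*....**.*.*..***.*.*
count of *: 11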